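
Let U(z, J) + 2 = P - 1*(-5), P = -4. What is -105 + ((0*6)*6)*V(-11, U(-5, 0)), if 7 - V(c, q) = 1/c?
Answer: -105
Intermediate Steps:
U(z, J) = -1 (U(z, J) = -2 + (-4 - 1*(-5)) = -2 + (-4 + 5) = -2 + 1 = -1)
V(c, q) = 7 - 1/c
-105 + ((0*6)*6)*V(-11, U(-5, 0)) = -105 + ((0*6)*6)*(7 - 1/(-11)) = -105 + (0*6)*(7 - 1*(-1/11)) = -105 + 0*(7 + 1/11) = -105 + 0*(78/11) = -105 + 0 = -105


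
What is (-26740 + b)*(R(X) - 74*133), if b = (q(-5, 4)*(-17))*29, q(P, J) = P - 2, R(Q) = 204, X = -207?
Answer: 224459382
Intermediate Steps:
q(P, J) = -2 + P
b = 3451 (b = ((-2 - 5)*(-17))*29 = -7*(-17)*29 = 119*29 = 3451)
(-26740 + b)*(R(X) - 74*133) = (-26740 + 3451)*(204 - 74*133) = -23289*(204 - 9842) = -23289*(-9638) = 224459382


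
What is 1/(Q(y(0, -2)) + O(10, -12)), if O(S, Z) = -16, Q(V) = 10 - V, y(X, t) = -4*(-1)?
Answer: -⅒ ≈ -0.10000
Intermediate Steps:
y(X, t) = 4
1/(Q(y(0, -2)) + O(10, -12)) = 1/((10 - 1*4) - 16) = 1/((10 - 4) - 16) = 1/(6 - 16) = 1/(-10) = -⅒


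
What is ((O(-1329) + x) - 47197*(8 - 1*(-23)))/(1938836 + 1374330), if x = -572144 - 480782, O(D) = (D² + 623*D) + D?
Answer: -789544/1656583 ≈ -0.47661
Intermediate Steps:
O(D) = D² + 624*D
x = -1052926
((O(-1329) + x) - 47197*(8 - 1*(-23)))/(1938836 + 1374330) = ((-1329*(624 - 1329) - 1052926) - 47197*(8 - 1*(-23)))/(1938836 + 1374330) = ((-1329*(-705) - 1052926) - 47197*(8 + 23))/3313166 = ((936945 - 1052926) - 47197*31)*(1/3313166) = (-115981 - 1463107)*(1/3313166) = -1579088*1/3313166 = -789544/1656583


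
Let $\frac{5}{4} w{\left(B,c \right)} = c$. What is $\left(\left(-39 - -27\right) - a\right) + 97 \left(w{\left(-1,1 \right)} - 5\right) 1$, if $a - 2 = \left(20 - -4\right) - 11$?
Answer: $- \frac{2172}{5} \approx -434.4$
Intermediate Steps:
$w{\left(B,c \right)} = \frac{4 c}{5}$
$a = 15$ ($a = 2 + \left(\left(20 - -4\right) - 11\right) = 2 + \left(\left(20 + 4\right) - 11\right) = 2 + \left(24 - 11\right) = 2 + 13 = 15$)
$\left(\left(-39 - -27\right) - a\right) + 97 \left(w{\left(-1,1 \right)} - 5\right) 1 = \left(\left(-39 - -27\right) - 15\right) + 97 \left(\frac{4}{5} \cdot 1 - 5\right) 1 = \left(\left(-39 + 27\right) - 15\right) + 97 \left(\frac{4}{5} - 5\right) 1 = \left(-12 - 15\right) + 97 \left(\left(- \frac{21}{5}\right) 1\right) = -27 + 97 \left(- \frac{21}{5}\right) = -27 - \frac{2037}{5} = - \frac{2172}{5}$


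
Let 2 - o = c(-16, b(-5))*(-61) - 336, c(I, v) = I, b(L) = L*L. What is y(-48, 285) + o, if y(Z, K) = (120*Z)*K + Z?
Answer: -1642286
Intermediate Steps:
y(Z, K) = Z + 120*K*Z (y(Z, K) = 120*K*Z + Z = Z + 120*K*Z)
b(L) = L²
o = -638 (o = 2 - (-16*(-61) - 336) = 2 - (976 - 336) = 2 - 1*640 = 2 - 640 = -638)
y(-48, 285) + o = -48*(1 + 120*285) - 638 = -48*(1 + 34200) - 638 = -48*34201 - 638 = -1641648 - 638 = -1642286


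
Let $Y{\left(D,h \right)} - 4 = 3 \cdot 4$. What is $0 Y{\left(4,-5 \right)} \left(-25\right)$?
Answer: $0$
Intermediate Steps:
$Y{\left(D,h \right)} = 16$ ($Y{\left(D,h \right)} = 4 + 3 \cdot 4 = 4 + 12 = 16$)
$0 Y{\left(4,-5 \right)} \left(-25\right) = 0 \cdot 16 \left(-25\right) = 0 \left(-25\right) = 0$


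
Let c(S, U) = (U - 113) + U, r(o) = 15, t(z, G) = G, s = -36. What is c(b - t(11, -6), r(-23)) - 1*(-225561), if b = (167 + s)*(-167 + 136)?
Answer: 225478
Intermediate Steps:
b = -4061 (b = (167 - 36)*(-167 + 136) = 131*(-31) = -4061)
c(S, U) = -113 + 2*U (c(S, U) = (-113 + U) + U = -113 + 2*U)
c(b - t(11, -6), r(-23)) - 1*(-225561) = (-113 + 2*15) - 1*(-225561) = (-113 + 30) + 225561 = -83 + 225561 = 225478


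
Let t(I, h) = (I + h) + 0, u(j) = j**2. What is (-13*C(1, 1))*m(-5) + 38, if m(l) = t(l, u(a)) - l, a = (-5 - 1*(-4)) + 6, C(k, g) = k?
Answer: -287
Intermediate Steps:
a = 5 (a = (-5 + 4) + 6 = -1 + 6 = 5)
t(I, h) = I + h
m(l) = 25 (m(l) = (l + 5**2) - l = (l + 25) - l = (25 + l) - l = 25)
(-13*C(1, 1))*m(-5) + 38 = -13*1*25 + 38 = -13*25 + 38 = -325 + 38 = -287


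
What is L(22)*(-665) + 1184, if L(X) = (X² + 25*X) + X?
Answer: -701056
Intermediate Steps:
L(X) = X² + 26*X
L(22)*(-665) + 1184 = (22*(26 + 22))*(-665) + 1184 = (22*48)*(-665) + 1184 = 1056*(-665) + 1184 = -702240 + 1184 = -701056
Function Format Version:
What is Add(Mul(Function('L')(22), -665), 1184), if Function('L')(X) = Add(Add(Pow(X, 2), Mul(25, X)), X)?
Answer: -701056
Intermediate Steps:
Function('L')(X) = Add(Pow(X, 2), Mul(26, X))
Add(Mul(Function('L')(22), -665), 1184) = Add(Mul(Mul(22, Add(26, 22)), -665), 1184) = Add(Mul(Mul(22, 48), -665), 1184) = Add(Mul(1056, -665), 1184) = Add(-702240, 1184) = -701056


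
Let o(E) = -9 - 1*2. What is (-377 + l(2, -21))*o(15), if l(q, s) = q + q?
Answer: 4103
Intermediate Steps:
o(E) = -11 (o(E) = -9 - 2 = -11)
l(q, s) = 2*q
(-377 + l(2, -21))*o(15) = (-377 + 2*2)*(-11) = (-377 + 4)*(-11) = -373*(-11) = 4103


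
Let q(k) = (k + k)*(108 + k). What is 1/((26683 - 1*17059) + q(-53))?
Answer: 1/3794 ≈ 0.00026357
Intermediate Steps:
q(k) = 2*k*(108 + k) (q(k) = (2*k)*(108 + k) = 2*k*(108 + k))
1/((26683 - 1*17059) + q(-53)) = 1/((26683 - 1*17059) + 2*(-53)*(108 - 53)) = 1/((26683 - 17059) + 2*(-53)*55) = 1/(9624 - 5830) = 1/3794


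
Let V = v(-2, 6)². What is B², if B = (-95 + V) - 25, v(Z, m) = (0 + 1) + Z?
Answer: 14161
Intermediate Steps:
v(Z, m) = 1 + Z
V = 1 (V = (1 - 2)² = (-1)² = 1)
B = -119 (B = (-95 + 1) - 25 = -94 - 25 = -119)
B² = (-119)² = 14161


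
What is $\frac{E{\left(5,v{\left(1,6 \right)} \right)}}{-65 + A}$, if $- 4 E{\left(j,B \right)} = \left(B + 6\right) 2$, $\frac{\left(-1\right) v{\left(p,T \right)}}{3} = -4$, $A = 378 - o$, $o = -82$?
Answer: $- \frac{9}{395} \approx -0.022785$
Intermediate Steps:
$A = 460$ ($A = 378 - -82 = 378 + 82 = 460$)
$v{\left(p,T \right)} = 12$ ($v{\left(p,T \right)} = \left(-3\right) \left(-4\right) = 12$)
$E{\left(j,B \right)} = -3 - \frac{B}{2}$ ($E{\left(j,B \right)} = - \frac{\left(B + 6\right) 2}{4} = - \frac{\left(6 + B\right) 2}{4} = - \frac{12 + 2 B}{4} = -3 - \frac{B}{2}$)
$\frac{E{\left(5,v{\left(1,6 \right)} \right)}}{-65 + A} = \frac{-3 - 6}{-65 + 460} = \frac{-3 - 6}{395} = \frac{1}{395} \left(-9\right) = - \frac{9}{395}$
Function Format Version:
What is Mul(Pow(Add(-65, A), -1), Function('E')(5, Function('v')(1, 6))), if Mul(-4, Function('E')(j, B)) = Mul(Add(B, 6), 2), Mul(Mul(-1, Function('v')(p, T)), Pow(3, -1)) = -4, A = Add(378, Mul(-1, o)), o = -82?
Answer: Rational(-9, 395) ≈ -0.022785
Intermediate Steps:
A = 460 (A = Add(378, Mul(-1, -82)) = Add(378, 82) = 460)
Function('v')(p, T) = 12 (Function('v')(p, T) = Mul(-3, -4) = 12)
Function('E')(j, B) = Add(-3, Mul(Rational(-1, 2), B)) (Function('E')(j, B) = Mul(Rational(-1, 4), Mul(Add(B, 6), 2)) = Mul(Rational(-1, 4), Mul(Add(6, B), 2)) = Mul(Rational(-1, 4), Add(12, Mul(2, B))) = Add(-3, Mul(Rational(-1, 2), B)))
Mul(Pow(Add(-65, A), -1), Function('E')(5, Function('v')(1, 6))) = Mul(Pow(Add(-65, 460), -1), Add(-3, Mul(Rational(-1, 2), 12))) = Mul(Pow(395, -1), Add(-3, -6)) = Mul(Rational(1, 395), -9) = Rational(-9, 395)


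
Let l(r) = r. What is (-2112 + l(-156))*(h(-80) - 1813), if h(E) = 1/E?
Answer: 82238247/20 ≈ 4.1119e+6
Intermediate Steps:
(-2112 + l(-156))*(h(-80) - 1813) = (-2112 - 156)*(1/(-80) - 1813) = -2268*(-1/80 - 1813) = -2268*(-145041/80) = 82238247/20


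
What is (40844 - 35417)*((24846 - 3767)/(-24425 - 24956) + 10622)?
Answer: 2846482681581/49381 ≈ 5.7643e+7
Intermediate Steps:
(40844 - 35417)*((24846 - 3767)/(-24425 - 24956) + 10622) = 5427*(21079/(-49381) + 10622) = 5427*(21079*(-1/49381) + 10622) = 5427*(-21079/49381 + 10622) = 5427*(524503903/49381) = 2846482681581/49381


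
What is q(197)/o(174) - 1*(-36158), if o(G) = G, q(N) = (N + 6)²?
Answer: 218369/6 ≈ 36395.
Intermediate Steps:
q(N) = (6 + N)²
q(197)/o(174) - 1*(-36158) = (6 + 197)²/174 - 1*(-36158) = 203²*(1/174) + 36158 = 41209*(1/174) + 36158 = 1421/6 + 36158 = 218369/6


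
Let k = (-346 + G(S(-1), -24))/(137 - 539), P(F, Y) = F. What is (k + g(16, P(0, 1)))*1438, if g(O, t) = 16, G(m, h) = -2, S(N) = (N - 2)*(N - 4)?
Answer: 1624940/67 ≈ 24253.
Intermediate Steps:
S(N) = (-4 + N)*(-2 + N) (S(N) = (-2 + N)*(-4 + N) = (-4 + N)*(-2 + N))
k = 58/67 (k = (-346 - 2)/(137 - 539) = -348/(-402) = -348*(-1/402) = 58/67 ≈ 0.86567)
(k + g(16, P(0, 1)))*1438 = (58/67 + 16)*1438 = (1130/67)*1438 = 1624940/67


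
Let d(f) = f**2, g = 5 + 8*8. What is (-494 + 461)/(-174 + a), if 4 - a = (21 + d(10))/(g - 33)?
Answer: 1188/6241 ≈ 0.19035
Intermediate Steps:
g = 69 (g = 5 + 64 = 69)
a = 23/36 (a = 4 - (21 + 10**2)/(69 - 33) = 4 - (21 + 100)/36 = 4 - 121/36 = 23/36 ≈ 0.63889)
(-494 + 461)/(-174 + a) = (-494 + 461)/(-174 + 23/36) = -33/(-6241/36) = -33*(-36/6241) = 1188/6241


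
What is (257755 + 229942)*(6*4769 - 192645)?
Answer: -79997426607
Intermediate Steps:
(257755 + 229942)*(6*4769 - 192645) = 487697*(28614 - 192645) = 487697*(-164031) = -79997426607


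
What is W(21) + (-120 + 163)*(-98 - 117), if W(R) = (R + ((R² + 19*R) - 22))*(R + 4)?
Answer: 11730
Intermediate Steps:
W(R) = (4 + R)*(-22 + R² + 20*R) (W(R) = (R + (-22 + R² + 19*R))*(4 + R) = (-22 + R² + 20*R)*(4 + R) = (4 + R)*(-22 + R² + 20*R))
W(21) + (-120 + 163)*(-98 - 117) = (-88 + 21³ + 24*21² + 58*21) + (-120 + 163)*(-98 - 117) = (-88 + 9261 + 24*441 + 1218) + 43*(-215) = (-88 + 9261 + 10584 + 1218) - 9245 = 20975 - 9245 = 11730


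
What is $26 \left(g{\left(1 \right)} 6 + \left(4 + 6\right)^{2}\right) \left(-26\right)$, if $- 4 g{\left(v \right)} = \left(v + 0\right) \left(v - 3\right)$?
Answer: $-69628$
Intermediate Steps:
$g{\left(v \right)} = - \frac{v \left(-3 + v\right)}{4}$ ($g{\left(v \right)} = - \frac{\left(v + 0\right) \left(v - 3\right)}{4} = - \frac{v \left(-3 + v\right)}{4}$)
$26 \left(g{\left(1 \right)} 6 + \left(4 + 6\right)^{2}\right) \left(-26\right) = 26 \left(\frac{1}{4} \cdot 1 \left(3 - 1\right) 6 + \left(4 + 6\right)^{2}\right) \left(-26\right) = 26 \left(\frac{1}{4} \cdot 1 \left(3 - 1\right) 6 + 10^{2}\right) \left(-26\right) = 26 \left(\frac{1}{4} \cdot 1 \cdot 2 \cdot 6 + 100\right) \left(-26\right) = 26 \left(\frac{1}{2} \cdot 6 + 100\right) \left(-26\right) = 26 \left(3 + 100\right) \left(-26\right) = 26 \cdot 103 \left(-26\right) = 2678 \left(-26\right) = -69628$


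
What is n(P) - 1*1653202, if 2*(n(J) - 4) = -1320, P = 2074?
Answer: -1653858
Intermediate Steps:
n(J) = -656 (n(J) = 4 + (1/2)*(-1320) = 4 - 660 = -656)
n(P) - 1*1653202 = -656 - 1*1653202 = -656 - 1653202 = -1653858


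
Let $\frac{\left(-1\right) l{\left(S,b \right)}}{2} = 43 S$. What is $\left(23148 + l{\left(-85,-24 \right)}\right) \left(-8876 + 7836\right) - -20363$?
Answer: $-31655957$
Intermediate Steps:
$l{\left(S,b \right)} = - 86 S$ ($l{\left(S,b \right)} = - 2 \cdot 43 S = - 86 S$)
$\left(23148 + l{\left(-85,-24 \right)}\right) \left(-8876 + 7836\right) - -20363 = \left(23148 - -7310\right) \left(-8876 + 7836\right) - -20363 = \left(23148 + 7310\right) \left(-1040\right) + 20363 = 30458 \left(-1040\right) + 20363 = -31676320 + 20363 = -31655957$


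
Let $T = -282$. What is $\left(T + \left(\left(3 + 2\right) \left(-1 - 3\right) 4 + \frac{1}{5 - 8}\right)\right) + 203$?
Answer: $- \frac{478}{3} \approx -159.33$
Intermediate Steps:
$\left(T + \left(\left(3 + 2\right) \left(-1 - 3\right) 4 + \frac{1}{5 - 8}\right)\right) + 203 = \left(-282 + \left(\left(3 + 2\right) \left(-1 - 3\right) 4 + \frac{1}{5 - 8}\right)\right) + 203 = \left(-282 + \left(5 \left(-4\right) 4 + \frac{1}{-3}\right)\right) + 203 = \left(-282 - \frac{241}{3}\right) + 203 = - \frac{1087}{3} + 203 = - \frac{478}{3}$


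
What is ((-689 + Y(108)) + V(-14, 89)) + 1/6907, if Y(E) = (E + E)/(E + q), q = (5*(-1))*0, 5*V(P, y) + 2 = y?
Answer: -23124631/34535 ≈ -669.60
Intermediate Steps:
V(P, y) = -⅖ + y/5
q = 0 (q = -5*0 = 0)
Y(E) = 2 (Y(E) = (E + E)/(E + 0) = (2*E)/E = 2)
((-689 + Y(108)) + V(-14, 89)) + 1/6907 = ((-689 + 2) + (-⅖ + (⅕)*89)) + 1/6907 = (-687 + (-⅖ + 89/5)) + 1/6907 = (-687 + 87/5) + 1/6907 = -3348/5 + 1/6907 = -23124631/34535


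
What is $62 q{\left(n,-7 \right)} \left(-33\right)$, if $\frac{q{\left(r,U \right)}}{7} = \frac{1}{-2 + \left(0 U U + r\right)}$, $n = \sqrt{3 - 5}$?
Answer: $4774 + 2387 i \sqrt{2} \approx 4774.0 + 3375.7 i$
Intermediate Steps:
$n = i \sqrt{2}$ ($n = \sqrt{-2} = i \sqrt{2} \approx 1.4142 i$)
$q{\left(r,U \right)} = \frac{7}{-2 + r}$ ($q{\left(r,U \right)} = \frac{7}{-2 + \left(0 U U + r\right)} = \frac{7}{-2 + \left(0 U + r\right)} = \frac{7}{-2 + \left(0 + r\right)} = \frac{7}{-2 + r}$)
$62 q{\left(n,-7 \right)} \left(-33\right) = 62 \frac{7}{-2 + i \sqrt{2}} \left(-33\right) = \frac{434}{-2 + i \sqrt{2}} \left(-33\right) = - \frac{14322}{-2 + i \sqrt{2}}$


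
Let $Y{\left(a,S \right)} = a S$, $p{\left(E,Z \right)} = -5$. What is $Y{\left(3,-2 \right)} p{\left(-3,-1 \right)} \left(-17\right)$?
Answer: $-510$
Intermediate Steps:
$Y{\left(a,S \right)} = S a$
$Y{\left(3,-2 \right)} p{\left(-3,-1 \right)} \left(-17\right) = \left(-2\right) 3 \left(-5\right) \left(-17\right) = \left(-6\right) \left(-5\right) \left(-17\right) = 30 \left(-17\right) = -510$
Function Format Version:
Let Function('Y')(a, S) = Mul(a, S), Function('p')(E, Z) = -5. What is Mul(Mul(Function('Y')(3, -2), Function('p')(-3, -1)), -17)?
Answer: -510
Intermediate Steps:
Function('Y')(a, S) = Mul(S, a)
Mul(Mul(Function('Y')(3, -2), Function('p')(-3, -1)), -17) = Mul(Mul(Mul(-2, 3), -5), -17) = Mul(Mul(-6, -5), -17) = Mul(30, -17) = -510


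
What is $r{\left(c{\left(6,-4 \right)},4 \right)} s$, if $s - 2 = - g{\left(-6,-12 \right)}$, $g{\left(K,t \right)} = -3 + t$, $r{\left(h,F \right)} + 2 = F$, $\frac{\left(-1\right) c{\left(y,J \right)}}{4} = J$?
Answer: $34$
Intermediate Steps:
$c{\left(y,J \right)} = - 4 J$
$r{\left(h,F \right)} = -2 + F$
$s = 17$ ($s = 2 - \left(-3 - 12\right) = 2 - -15 = 2 + 15 = 17$)
$r{\left(c{\left(6,-4 \right)},4 \right)} s = \left(-2 + 4\right) 17 = 2 \cdot 17 = 34$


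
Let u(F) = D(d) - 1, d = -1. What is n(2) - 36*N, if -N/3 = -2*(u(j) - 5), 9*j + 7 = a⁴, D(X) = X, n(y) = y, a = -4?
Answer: 1514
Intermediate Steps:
j = 83/3 (j = -7/9 + (⅑)*(-4)⁴ = -7/9 + (⅑)*256 = -7/9 + 256/9 = 83/3 ≈ 27.667)
u(F) = -2 (u(F) = -1 - 1 = -2)
N = -42 (N = -(-6)*(-2 - 5) = -(-6)*(-7) = -3*14 = -42)
n(2) - 36*N = 2 - 36*(-42) = 2 + 1512 = 1514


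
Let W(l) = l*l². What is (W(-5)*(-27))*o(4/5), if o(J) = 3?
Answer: 10125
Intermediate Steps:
W(l) = l³
(W(-5)*(-27))*o(4/5) = ((-5)³*(-27))*3 = -125*(-27)*3 = 3375*3 = 10125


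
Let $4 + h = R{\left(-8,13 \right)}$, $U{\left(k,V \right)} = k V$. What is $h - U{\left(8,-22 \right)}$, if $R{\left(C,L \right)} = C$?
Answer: $164$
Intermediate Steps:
$U{\left(k,V \right)} = V k$
$h = -12$ ($h = -4 - 8 = -12$)
$h - U{\left(8,-22 \right)} = -12 - \left(-22\right) 8 = -12 - -176 = -12 + 176 = 164$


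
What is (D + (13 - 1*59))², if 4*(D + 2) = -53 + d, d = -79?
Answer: 6561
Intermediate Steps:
D = -35 (D = -2 + (-53 - 79)/4 = -2 + (¼)*(-132) = -2 - 33 = -35)
(D + (13 - 1*59))² = (-35 + (13 - 1*59))² = (-35 + (13 - 59))² = (-35 - 46)² = (-81)² = 6561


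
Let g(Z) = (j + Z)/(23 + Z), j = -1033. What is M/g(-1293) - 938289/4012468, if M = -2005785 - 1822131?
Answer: -9753214031226987/4666500284 ≈ -2.0900e+6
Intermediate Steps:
g(Z) = (-1033 + Z)/(23 + Z)
M = -3827916
M/g(-1293) - 938289/4012468 = -3827916*(23 - 1293)/(-1033 - 1293) - 938289/4012468 = -3827916/(-2326/(-1270)) - 938289*1/4012468 = -3827916/((-1/1270*(-2326))) - 938289/4012468 = -3827916/1163/635 - 938289/4012468 = -3827916*635/1163 - 938289/4012468 = -2430726660/1163 - 938289/4012468 = -9753214031226987/4666500284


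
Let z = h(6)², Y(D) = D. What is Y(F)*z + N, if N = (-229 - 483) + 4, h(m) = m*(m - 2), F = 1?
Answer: -132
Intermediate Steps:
h(m) = m*(-2 + m)
z = 576 (z = (6*(-2 + 6))² = (6*4)² = 24² = 576)
N = -708 (N = -712 + 4 = -708)
Y(F)*z + N = 1*576 - 708 = 576 - 708 = -132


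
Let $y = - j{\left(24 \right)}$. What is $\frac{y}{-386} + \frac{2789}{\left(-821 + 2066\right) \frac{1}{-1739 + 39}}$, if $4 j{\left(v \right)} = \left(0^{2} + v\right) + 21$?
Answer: $- \frac{1464102235}{384456} \approx -3808.2$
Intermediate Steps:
$j{\left(v \right)} = \frac{21}{4} + \frac{v}{4}$ ($j{\left(v \right)} = \frac{\left(0^{2} + v\right) + 21}{4} = \frac{\left(0 + v\right) + 21}{4} = \frac{v + 21}{4} = \frac{21 + v}{4} = \frac{21}{4} + \frac{v}{4}$)
$y = - \frac{45}{4}$ ($y = - (\frac{21}{4} + \frac{1}{4} \cdot 24) = - (\frac{21}{4} + 6) = \left(-1\right) \frac{45}{4} = - \frac{45}{4} \approx -11.25$)
$\frac{y}{-386} + \frac{2789}{\left(-821 + 2066\right) \frac{1}{-1739 + 39}} = - \frac{45}{4 \left(-386\right)} + \frac{2789}{\left(-821 + 2066\right) \frac{1}{-1739 + 39}} = \left(- \frac{45}{4}\right) \left(- \frac{1}{386}\right) + \frac{2789}{1245 \frac{1}{-1700}} = \frac{45}{1544} + \frac{2789}{1245 \left(- \frac{1}{1700}\right)} = \frac{45}{1544} + \frac{2789}{- \frac{249}{340}} = \frac{45}{1544} + 2789 \left(- \frac{340}{249}\right) = \frac{45}{1544} - \frac{948260}{249} = - \frac{1464102235}{384456}$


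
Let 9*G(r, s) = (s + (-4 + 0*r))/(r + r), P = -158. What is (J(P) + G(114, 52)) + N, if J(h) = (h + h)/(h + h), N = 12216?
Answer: 2089111/171 ≈ 12217.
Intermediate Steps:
J(h) = 1 (J(h) = (2*h)/((2*h)) = (2*h)*(1/(2*h)) = 1)
G(r, s) = (-4 + s)/(18*r) (G(r, s) = ((s + (-4 + 0*r))/(r + r))/9 = ((s + (-4 + 0))/((2*r)))/9 = ((s - 4)*(1/(2*r)))/9 = ((-4 + s)*(1/(2*r)))/9 = ((-4 + s)/(2*r))/9 = (-4 + s)/(18*r))
(J(P) + G(114, 52)) + N = (1 + (1/18)*(-4 + 52)/114) + 12216 = (1 + (1/18)*(1/114)*48) + 12216 = (1 + 4/171) + 12216 = 175/171 + 12216 = 2089111/171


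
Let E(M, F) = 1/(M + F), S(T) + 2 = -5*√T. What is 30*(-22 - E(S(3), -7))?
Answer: -615 - 25*√3 ≈ -658.30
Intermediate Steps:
S(T) = -2 - 5*√T
E(M, F) = 1/(F + M)
30*(-22 - E(S(3), -7)) = 30*(-22 - 1/(-7 + (-2 - 5*√3))) = 30*(-22 - 1/(-9 - 5*√3)) = -660 - 30/(-9 - 5*√3)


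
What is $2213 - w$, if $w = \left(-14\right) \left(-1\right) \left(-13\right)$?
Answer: $2395$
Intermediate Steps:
$w = -182$ ($w = 14 \left(-13\right) = -182$)
$2213 - w = 2213 - -182 = 2213 + 182 = 2395$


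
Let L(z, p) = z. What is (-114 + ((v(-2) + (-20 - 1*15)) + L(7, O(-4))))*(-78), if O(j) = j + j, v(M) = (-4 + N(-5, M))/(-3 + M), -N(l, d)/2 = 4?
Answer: 54444/5 ≈ 10889.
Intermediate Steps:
N(l, d) = -8 (N(l, d) = -2*4 = -8)
v(M) = -12/(-3 + M) (v(M) = (-4 - 8)/(-3 + M) = -12/(-3 + M))
O(j) = 2*j
(-114 + ((v(-2) + (-20 - 1*15)) + L(7, O(-4))))*(-78) = (-114 + ((-12/(-3 - 2) + (-20 - 1*15)) + 7))*(-78) = (-114 + ((-12/(-5) + (-20 - 15)) + 7))*(-78) = (-114 + ((-12*(-⅕) - 35) + 7))*(-78) = (-114 + ((12/5 - 35) + 7))*(-78) = (-114 + (-163/5 + 7))*(-78) = (-114 - 128/5)*(-78) = -698/5*(-78) = 54444/5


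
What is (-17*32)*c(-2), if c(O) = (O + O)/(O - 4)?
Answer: -1088/3 ≈ -362.67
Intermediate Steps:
c(O) = 2*O/(-4 + O) (c(O) = (2*O)/(-4 + O) = 2*O/(-4 + O))
(-17*32)*c(-2) = (-17*32)*(2*(-2)/(-4 - 2)) = -1088*(-2)/(-6) = -1088*(-2)*(-1)/6 = -544*⅔ = -1088/3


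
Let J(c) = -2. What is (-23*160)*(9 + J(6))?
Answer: -25760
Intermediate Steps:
(-23*160)*(9 + J(6)) = (-23*160)*(9 - 2) = -3680*7 = -25760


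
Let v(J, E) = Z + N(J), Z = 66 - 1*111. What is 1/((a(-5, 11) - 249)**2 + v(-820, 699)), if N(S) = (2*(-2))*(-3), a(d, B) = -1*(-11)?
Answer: 1/56611 ≈ 1.7664e-5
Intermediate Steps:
a(d, B) = 11
N(S) = 12 (N(S) = -4*(-3) = 12)
Z = -45 (Z = 66 - 111 = -45)
v(J, E) = -33 (v(J, E) = -45 + 12 = -33)
1/((a(-5, 11) - 249)**2 + v(-820, 699)) = 1/((11 - 249)**2 - 33) = 1/((-238)**2 - 33) = 1/(56644 - 33) = 1/56611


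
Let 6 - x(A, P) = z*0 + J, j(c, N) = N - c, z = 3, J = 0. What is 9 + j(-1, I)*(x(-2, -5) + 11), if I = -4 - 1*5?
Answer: -127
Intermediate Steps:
I = -9 (I = -4 - 5 = -9)
x(A, P) = 6 (x(A, P) = 6 - (3*0 + 0) = 6 - (0 + 0) = 6 - 1*0 = 6 + 0 = 6)
9 + j(-1, I)*(x(-2, -5) + 11) = 9 + (-9 - 1*(-1))*(6 + 11) = 9 + (-9 + 1)*17 = 9 - 8*17 = 9 - 136 = -127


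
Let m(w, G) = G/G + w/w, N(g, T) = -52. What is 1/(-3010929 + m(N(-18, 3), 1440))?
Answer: -1/3010927 ≈ -3.3212e-7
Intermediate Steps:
m(w, G) = 2 (m(w, G) = 1 + 1 = 2)
1/(-3010929 + m(N(-18, 3), 1440)) = 1/(-3010929 + 2) = 1/(-3010927) = -1/3010927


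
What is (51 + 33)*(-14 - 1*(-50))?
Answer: 3024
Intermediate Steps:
(51 + 33)*(-14 - 1*(-50)) = 84*(-14 + 50) = 84*36 = 3024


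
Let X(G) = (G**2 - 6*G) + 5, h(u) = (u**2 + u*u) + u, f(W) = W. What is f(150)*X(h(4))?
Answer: 162750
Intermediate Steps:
h(u) = u + 2*u**2 (h(u) = (u**2 + u**2) + u = 2*u**2 + u = u + 2*u**2)
X(G) = 5 + G**2 - 6*G
f(150)*X(h(4)) = 150*(5 + (4*(1 + 2*4))**2 - 24*(1 + 2*4)) = 150*(5 + (4*(1 + 8))**2 - 24*(1 + 8)) = 150*(5 + (4*9)**2 - 24*9) = 150*(5 + 36**2 - 6*36) = 150*(5 + 1296 - 216) = 150*1085 = 162750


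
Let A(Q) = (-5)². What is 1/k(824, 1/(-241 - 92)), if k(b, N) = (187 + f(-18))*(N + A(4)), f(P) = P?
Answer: 333/1406756 ≈ 0.00023671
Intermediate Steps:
A(Q) = 25
k(b, N) = 4225 + 169*N (k(b, N) = (187 - 18)*(N + 25) = 169*(25 + N) = 4225 + 169*N)
1/k(824, 1/(-241 - 92)) = 1/(4225 + 169/(-241 - 92)) = 1/(4225 + 169/(-333)) = 1/(4225 + 169*(-1/333)) = 1/(4225 - 169/333) = 1/(1406756/333) = 333/1406756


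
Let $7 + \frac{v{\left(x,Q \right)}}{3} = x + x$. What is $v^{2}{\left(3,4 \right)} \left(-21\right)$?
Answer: $-189$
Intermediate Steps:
$v{\left(x,Q \right)} = -21 + 6 x$ ($v{\left(x,Q \right)} = -21 + 3 \left(x + x\right) = -21 + 3 \cdot 2 x = -21 + 6 x$)
$v^{2}{\left(3,4 \right)} \left(-21\right) = \left(-21 + 6 \cdot 3\right)^{2} \left(-21\right) = \left(-21 + 18\right)^{2} \left(-21\right) = \left(-3\right)^{2} \left(-21\right) = 9 \left(-21\right) = -189$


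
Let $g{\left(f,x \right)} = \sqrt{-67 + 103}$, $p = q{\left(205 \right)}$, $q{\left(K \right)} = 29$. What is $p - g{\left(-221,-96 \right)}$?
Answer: $23$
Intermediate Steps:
$p = 29$
$g{\left(f,x \right)} = 6$ ($g{\left(f,x \right)} = \sqrt{36} = 6$)
$p - g{\left(-221,-96 \right)} = 29 - 6 = 23$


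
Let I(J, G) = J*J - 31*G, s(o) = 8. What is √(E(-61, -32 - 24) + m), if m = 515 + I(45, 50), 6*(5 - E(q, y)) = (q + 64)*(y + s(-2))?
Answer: √1019 ≈ 31.922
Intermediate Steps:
I(J, G) = J² - 31*G
E(q, y) = 5 - (8 + y)*(64 + q)/6 (E(q, y) = 5 - (q + 64)*(y + 8)/6 = 5 - (64 + q)*(8 + y)/6 = 5 - (8 + y)*(64 + q)/6)
m = 990 (m = 515 + (45² - 31*50) = 515 + (2025 - 1550) = 515 + 475 = 990)
√(E(-61, -32 - 24) + m) = √((-241/3 - 32*(-32 - 24)/3 - 4/3*(-61) - ⅙*(-61)*(-32 - 24)) + 990) = √((-241/3 - 32/3*(-56) + 244/3 - ⅙*(-61)*(-56)) + 990) = √((-241/3 + 1792/3 + 244/3 - 1708/3) + 990) = √(29 + 990) = √1019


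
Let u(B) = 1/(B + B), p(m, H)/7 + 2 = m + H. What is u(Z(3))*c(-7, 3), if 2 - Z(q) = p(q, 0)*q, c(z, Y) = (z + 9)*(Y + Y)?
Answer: -6/19 ≈ -0.31579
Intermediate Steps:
p(m, H) = -14 + 7*H + 7*m (p(m, H) = -14 + 7*(m + H) = -14 + 7*(H + m) = -14 + (7*H + 7*m) = -14 + 7*H + 7*m)
c(z, Y) = 2*Y*(9 + z) (c(z, Y) = (9 + z)*(2*Y) = 2*Y*(9 + z))
Z(q) = 2 - q*(-14 + 7*q) (Z(q) = 2 - (-14 + 7*0 + 7*q)*q = 2 - (-14 + 0 + 7*q)*q = 2 - (-14 + 7*q)*q = 2 - q*(-14 + 7*q))
u(B) = 1/(2*B)
u(Z(3))*c(-7, 3) = (1/(2*(2 - 7*3*(-2 + 3))))*(2*3*(9 - 7)) = (1/(2*(2 - 7*3*1)))*(2*3*2) = (1/(2*(2 - 21)))*12 = ((½)/(-19))*12 = ((½)*(-1/19))*12 = -1/38*12 = -6/19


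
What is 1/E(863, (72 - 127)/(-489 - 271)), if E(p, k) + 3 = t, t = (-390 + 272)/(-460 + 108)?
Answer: -176/469 ≈ -0.37527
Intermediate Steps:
t = 59/176 (t = -118/(-352) = -118*(-1/352) = 59/176 ≈ 0.33523)
E(p, k) = -469/176 (E(p, k) = -3 + 59/176 = -469/176)
1/E(863, (72 - 127)/(-489 - 271)) = 1/(-469/176) = -176/469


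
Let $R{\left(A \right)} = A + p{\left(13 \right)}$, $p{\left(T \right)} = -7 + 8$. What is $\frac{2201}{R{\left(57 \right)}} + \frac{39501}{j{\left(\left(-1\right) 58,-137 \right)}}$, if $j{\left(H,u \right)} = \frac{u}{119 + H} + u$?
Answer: $- \frac{30264811}{123163} \approx -245.73$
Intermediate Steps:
$p{\left(T \right)} = 1$
$R{\left(A \right)} = 1 + A$ ($R{\left(A \right)} = A + 1 = 1 + A$)
$j{\left(H,u \right)} = u + \frac{u}{119 + H}$ ($j{\left(H,u \right)} = \frac{u}{119 + H} + u = u + \frac{u}{119 + H}$)
$\frac{2201}{R{\left(57 \right)}} + \frac{39501}{j{\left(\left(-1\right) 58,-137 \right)}} = \frac{2201}{1 + 57} + \frac{39501}{\left(-137\right) \frac{1}{119 - 58} \left(120 - 58\right)} = \frac{2201}{58} + \frac{39501}{\left(-137\right) \frac{1}{119 - 58} \left(120 - 58\right)} = 2201 \cdot \frac{1}{58} + \frac{39501}{\left(-137\right) \frac{1}{61} \cdot 62} = \frac{2201}{58} + \frac{39501}{\left(-137\right) \frac{1}{61} \cdot 62} = \frac{2201}{58} + \frac{39501}{- \frac{8494}{61}} = \frac{2201}{58} + 39501 \left(- \frac{61}{8494}\right) = \frac{2201}{58} - \frac{2409561}{8494} = - \frac{30264811}{123163}$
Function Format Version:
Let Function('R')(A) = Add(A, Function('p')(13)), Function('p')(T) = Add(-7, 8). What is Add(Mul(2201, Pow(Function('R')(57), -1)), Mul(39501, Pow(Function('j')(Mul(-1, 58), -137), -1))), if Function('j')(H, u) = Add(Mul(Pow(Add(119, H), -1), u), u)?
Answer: Rational(-30264811, 123163) ≈ -245.73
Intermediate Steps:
Function('p')(T) = 1
Function('R')(A) = Add(1, A) (Function('R')(A) = Add(A, 1) = Add(1, A))
Function('j')(H, u) = Add(u, Mul(u, Pow(Add(119, H), -1))) (Function('j')(H, u) = Add(Mul(u, Pow(Add(119, H), -1)), u) = Add(u, Mul(u, Pow(Add(119, H), -1))))
Add(Mul(2201, Pow(Function('R')(57), -1)), Mul(39501, Pow(Function('j')(Mul(-1, 58), -137), -1))) = Add(Mul(2201, Pow(Add(1, 57), -1)), Mul(39501, Pow(Mul(-137, Pow(Add(119, Mul(-1, 58)), -1), Add(120, Mul(-1, 58))), -1))) = Add(Mul(2201, Pow(58, -1)), Mul(39501, Pow(Mul(-137, Pow(Add(119, -58), -1), Add(120, -58)), -1))) = Add(Mul(2201, Rational(1, 58)), Mul(39501, Pow(Mul(-137, Pow(61, -1), 62), -1))) = Add(Rational(2201, 58), Mul(39501, Pow(Mul(-137, Rational(1, 61), 62), -1))) = Add(Rational(2201, 58), Mul(39501, Pow(Rational(-8494, 61), -1))) = Add(Rational(2201, 58), Mul(39501, Rational(-61, 8494))) = Add(Rational(2201, 58), Rational(-2409561, 8494)) = Rational(-30264811, 123163)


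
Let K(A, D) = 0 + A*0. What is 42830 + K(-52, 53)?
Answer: 42830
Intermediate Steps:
K(A, D) = 0 (K(A, D) = 0 + 0 = 0)
42830 + K(-52, 53) = 42830 + 0 = 42830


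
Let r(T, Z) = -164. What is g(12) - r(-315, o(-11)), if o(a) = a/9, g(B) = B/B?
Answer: 165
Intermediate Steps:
g(B) = 1
o(a) = a/9 (o(a) = a*(1/9) = a/9)
g(12) - r(-315, o(-11)) = 1 - 1*(-164) = 1 + 164 = 165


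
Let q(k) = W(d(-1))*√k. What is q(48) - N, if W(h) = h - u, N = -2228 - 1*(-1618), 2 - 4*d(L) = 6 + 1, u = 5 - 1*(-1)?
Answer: 610 - 29*√3 ≈ 559.77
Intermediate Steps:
u = 6 (u = 5 + 1 = 6)
d(L) = -5/4 (d(L) = ½ - (6 + 1)/4 = ½ - ¼*7 = ½ - 7/4 = -5/4)
N = -610 (N = -2228 + 1618 = -610)
W(h) = -6 + h (W(h) = h - 1*6 = h - 6 = -6 + h)
q(k) = -29*√k/4 (q(k) = (-6 - 5/4)*√k = -29*√k/4)
q(48) - N = -29*√3 - 1*(-610) = -29*√3 + 610 = 610 - 29*√3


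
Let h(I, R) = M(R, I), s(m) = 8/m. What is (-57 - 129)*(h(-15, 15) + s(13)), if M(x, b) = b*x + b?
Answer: 578832/13 ≈ 44526.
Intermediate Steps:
M(x, b) = b + b*x
h(I, R) = I*(1 + R)
(-57 - 129)*(h(-15, 15) + s(13)) = (-57 - 129)*(-15*(1 + 15) + 8/13) = -186*(-15*16 + 8*(1/13)) = -186*(-240 + 8/13) = -186*(-3112/13) = 578832/13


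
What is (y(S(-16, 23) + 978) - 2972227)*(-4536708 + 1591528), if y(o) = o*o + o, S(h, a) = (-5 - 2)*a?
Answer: 6785462050780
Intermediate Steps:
S(h, a) = -7*a
y(o) = o + o² (y(o) = o² + o = o + o²)
(y(S(-16, 23) + 978) - 2972227)*(-4536708 + 1591528) = ((-7*23 + 978)*(1 + (-7*23 + 978)) - 2972227)*(-4536708 + 1591528) = ((-161 + 978)*(1 + (-161 + 978)) - 2972227)*(-2945180) = (817*(1 + 817) - 2972227)*(-2945180) = (817*818 - 2972227)*(-2945180) = (668306 - 2972227)*(-2945180) = -2303921*(-2945180) = 6785462050780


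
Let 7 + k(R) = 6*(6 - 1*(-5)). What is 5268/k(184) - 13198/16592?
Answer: 43313987/489464 ≈ 88.493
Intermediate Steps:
k(R) = 59 (k(R) = -7 + 6*(6 - 1*(-5)) = -7 + 6*(6 + 5) = -7 + 6*11 = -7 + 66 = 59)
5268/k(184) - 13198/16592 = 5268/59 - 13198/16592 = 5268*(1/59) - 13198*1/16592 = 5268/59 - 6599/8296 = 43313987/489464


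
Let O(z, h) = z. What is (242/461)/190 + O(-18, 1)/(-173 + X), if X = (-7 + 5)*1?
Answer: 161897/1532825 ≈ 0.10562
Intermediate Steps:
X = -2 (X = -2*1 = -2)
(242/461)/190 + O(-18, 1)/(-173 + X) = (242/461)/190 - 18/(-173 - 2) = (242*(1/461))*(1/190) - 18/(-175) = (242/461)*(1/190) - 18*(-1/175) = 121/43795 + 18/175 = 161897/1532825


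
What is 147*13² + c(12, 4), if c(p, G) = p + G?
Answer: 24859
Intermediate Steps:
c(p, G) = G + p
147*13² + c(12, 4) = 147*13² + (4 + 12) = 147*169 + 16 = 24843 + 16 = 24859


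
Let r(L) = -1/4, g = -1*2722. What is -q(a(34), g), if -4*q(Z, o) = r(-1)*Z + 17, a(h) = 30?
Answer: 19/8 ≈ 2.3750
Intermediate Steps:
g = -2722
r(L) = -¼ (r(L) = -1*¼ = -¼)
q(Z, o) = -17/4 + Z/16 (q(Z, o) = -(-Z/4 + 17)/4 = -(17 - Z/4)/4 = -17/4 + Z/16)
-q(a(34), g) = -(-17/4 + (1/16)*30) = -(-17/4 + 15/8) = -1*(-19/8) = 19/8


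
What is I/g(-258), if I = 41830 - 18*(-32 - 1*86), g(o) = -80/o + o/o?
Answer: 5670066/169 ≈ 33551.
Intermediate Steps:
g(o) = 1 - 80/o (g(o) = -80/o + 1 = 1 - 80/o)
I = 43954 (I = 41830 - 18*(-32 - 86) = 41830 - 18*(-118) = 41830 - 1*(-2124) = 41830 + 2124 = 43954)
I/g(-258) = 43954/(((-80 - 258)/(-258))) = 43954/((-1/258*(-338))) = 43954/(169/129) = 43954*(129/169) = 5670066/169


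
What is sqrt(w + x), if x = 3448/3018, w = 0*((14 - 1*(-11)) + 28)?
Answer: 2*sqrt(650379)/1509 ≈ 1.0689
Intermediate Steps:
w = 0 (w = 0*((14 + 11) + 28) = 0*(25 + 28) = 0*53 = 0)
x = 1724/1509 (x = 3448*(1/3018) = 1724/1509 ≈ 1.1425)
sqrt(w + x) = sqrt(0 + 1724/1509) = sqrt(1724/1509) = 2*sqrt(650379)/1509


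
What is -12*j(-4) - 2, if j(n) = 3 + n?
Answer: 10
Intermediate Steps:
-12*j(-4) - 2 = -12*(3 - 4) - 2 = -12*(-1) - 2 = 12 - 2 = 10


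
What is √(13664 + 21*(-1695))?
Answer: I*√21931 ≈ 148.09*I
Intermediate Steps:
√(13664 + 21*(-1695)) = √(13664 - 35595) = √(-21931) = I*√21931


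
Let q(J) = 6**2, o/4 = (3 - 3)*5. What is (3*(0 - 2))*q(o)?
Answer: -216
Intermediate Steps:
o = 0 (o = 4*((3 - 3)*5) = 4*(0*5) = 4*0 = 0)
q(J) = 36
(3*(0 - 2))*q(o) = (3*(0 - 2))*36 = (3*(-2))*36 = -6*36 = -216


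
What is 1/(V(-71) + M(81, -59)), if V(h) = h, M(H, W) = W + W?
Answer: -1/189 ≈ -0.0052910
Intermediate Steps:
M(H, W) = 2*W
1/(V(-71) + M(81, -59)) = 1/(-71 + 2*(-59)) = 1/(-71 - 118) = 1/(-189) = -1/189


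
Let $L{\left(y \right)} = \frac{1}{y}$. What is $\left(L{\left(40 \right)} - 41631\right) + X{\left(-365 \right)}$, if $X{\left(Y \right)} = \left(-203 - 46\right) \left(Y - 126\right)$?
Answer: $\frac{3225121}{40} \approx 80628.0$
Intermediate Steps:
$X{\left(Y \right)} = 31374 - 249 Y$ ($X{\left(Y \right)} = - 249 \left(-126 + Y\right) = 31374 - 249 Y$)
$\left(L{\left(40 \right)} - 41631\right) + X{\left(-365 \right)} = \left(\frac{1}{40} - 41631\right) + \left(31374 - -90885\right) = \left(\frac{1}{40} - 41631\right) + \left(31374 + 90885\right) = - \frac{1665239}{40} + 122259 = \frac{3225121}{40}$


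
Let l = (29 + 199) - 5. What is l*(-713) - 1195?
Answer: -160194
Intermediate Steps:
l = 223 (l = 228 - 5 = 223)
l*(-713) - 1195 = 223*(-713) - 1195 = -158999 - 1195 = -160194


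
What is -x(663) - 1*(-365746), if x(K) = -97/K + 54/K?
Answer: 242489641/663 ≈ 3.6575e+5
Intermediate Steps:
x(K) = -43/K
-x(663) - 1*(-365746) = -(-43)/663 - 1*(-365746) = -(-43)/663 + 365746 = -1*(-43/663) + 365746 = 43/663 + 365746 = 242489641/663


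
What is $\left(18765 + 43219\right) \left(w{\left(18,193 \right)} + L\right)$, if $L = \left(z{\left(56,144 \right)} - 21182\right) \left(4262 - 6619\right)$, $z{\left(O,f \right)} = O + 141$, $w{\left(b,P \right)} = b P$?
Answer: $3066045936096$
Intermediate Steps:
$w{\left(b,P \right)} = P b$
$z{\left(O,f \right)} = 141 + O$
$L = 49461645$ ($L = \left(\left(141 + 56\right) - 21182\right) \left(4262 - 6619\right) = \left(197 - 21182\right) \left(-2357\right) = \left(-20985\right) \left(-2357\right) = 49461645$)
$\left(18765 + 43219\right) \left(w{\left(18,193 \right)} + L\right) = \left(18765 + 43219\right) \left(193 \cdot 18 + 49461645\right) = 61984 \left(3474 + 49461645\right) = 61984 \cdot 49465119 = 3066045936096$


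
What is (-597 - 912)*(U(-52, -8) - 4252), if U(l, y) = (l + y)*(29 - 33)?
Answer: 6054108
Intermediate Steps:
U(l, y) = -4*l - 4*y (U(l, y) = (l + y)*(-4) = -4*l - 4*y)
(-597 - 912)*(U(-52, -8) - 4252) = (-597 - 912)*((-4*(-52) - 4*(-8)) - 4252) = -1509*((208 + 32) - 4252) = -1509*(240 - 4252) = -1509*(-4012) = 6054108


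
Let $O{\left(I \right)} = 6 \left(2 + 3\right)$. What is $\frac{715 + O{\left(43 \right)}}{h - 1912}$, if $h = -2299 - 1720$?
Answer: $- \frac{745}{5931} \approx -0.12561$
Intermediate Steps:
$h = -4019$
$O{\left(I \right)} = 30$ ($O{\left(I \right)} = 6 \cdot 5 = 30$)
$\frac{715 + O{\left(43 \right)}}{h - 1912} = \frac{715 + 30}{-4019 - 1912} = \frac{745}{-5931} = 745 \left(- \frac{1}{5931}\right) = - \frac{745}{5931}$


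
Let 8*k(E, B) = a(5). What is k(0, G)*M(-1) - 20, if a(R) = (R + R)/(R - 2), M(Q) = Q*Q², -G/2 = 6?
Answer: -245/12 ≈ -20.417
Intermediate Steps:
G = -12 (G = -2*6 = -12)
M(Q) = Q³
a(R) = 2*R/(-2 + R) (a(R) = (2*R)/(-2 + R) = 2*R/(-2 + R))
k(E, B) = 5/12 (k(E, B) = (2*5/(-2 + 5))/8 = (2*5/3)/8 = (2*5*(⅓))/8 = (⅛)*(10/3) = 5/12)
k(0, G)*M(-1) - 20 = (5/12)*(-1)³ - 20 = (5/12)*(-1) - 20 = -5/12 - 20 = -245/12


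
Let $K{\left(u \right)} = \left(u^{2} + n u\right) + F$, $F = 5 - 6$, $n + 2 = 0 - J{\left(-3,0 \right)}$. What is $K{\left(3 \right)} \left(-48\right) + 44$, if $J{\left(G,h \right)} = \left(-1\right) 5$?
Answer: $-772$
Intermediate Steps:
$J{\left(G,h \right)} = -5$
$n = 3$ ($n = -2 + \left(0 - -5\right) = -2 + \left(0 + 5\right) = -2 + 5 = 3$)
$F = -1$ ($F = 5 - 6 = -1$)
$K{\left(u \right)} = -1 + u^{2} + 3 u$ ($K{\left(u \right)} = \left(u^{2} + 3 u\right) - 1 = -1 + u^{2} + 3 u$)
$K{\left(3 \right)} \left(-48\right) + 44 = \left(-1 + 3^{2} + 3 \cdot 3\right) \left(-48\right) + 44 = \left(-1 + 9 + 9\right) \left(-48\right) + 44 = 17 \left(-48\right) + 44 = -816 + 44 = -772$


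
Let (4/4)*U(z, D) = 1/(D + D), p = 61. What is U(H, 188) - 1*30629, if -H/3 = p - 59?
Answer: -11516503/376 ≈ -30629.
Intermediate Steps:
H = -6 (H = -3*(61 - 59) = -3*2 = -6)
U(z, D) = 1/(2*D) (U(z, D) = 1/(D + D) = 1/(2*D))
U(H, 188) - 1*30629 = (½)/188 - 1*30629 = (½)*(1/188) - 30629 = 1/376 - 30629 = -11516503/376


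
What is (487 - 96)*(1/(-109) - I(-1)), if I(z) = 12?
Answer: -511819/109 ≈ -4695.6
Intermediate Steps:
(487 - 96)*(1/(-109) - I(-1)) = (487 - 96)*(1/(-109) - 1*12) = 391*(-1/109 - 12) = 391*(-1309/109) = -511819/109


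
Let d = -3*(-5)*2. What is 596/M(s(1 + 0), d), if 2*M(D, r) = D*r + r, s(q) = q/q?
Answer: 298/15 ≈ 19.867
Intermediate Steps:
s(q) = 1
d = 30 (d = 15*2 = 30)
M(D, r) = r/2 + D*r/2 (M(D, r) = (D*r + r)/2 = (r + D*r)/2 = r/2 + D*r/2)
596/M(s(1 + 0), d) = 596/(((1/2)*30*(1 + 1))) = 596/(((1/2)*30*2)) = 596/30 = 596*(1/30) = 298/15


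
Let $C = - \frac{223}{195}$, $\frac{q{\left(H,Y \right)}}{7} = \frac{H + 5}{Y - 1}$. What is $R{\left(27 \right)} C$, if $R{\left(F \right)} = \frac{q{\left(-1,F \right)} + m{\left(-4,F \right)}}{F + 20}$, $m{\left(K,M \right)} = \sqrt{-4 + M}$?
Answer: $- \frac{3122}{119145} - \frac{223 \sqrt{23}}{9165} \approx -0.14289$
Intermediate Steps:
$q{\left(H,Y \right)} = \frac{7 \left(5 + H\right)}{-1 + Y}$ ($q{\left(H,Y \right)} = 7 \frac{H + 5}{Y - 1} = 7 \frac{5 + H}{-1 + Y} = \frac{7 \left(5 + H\right)}{-1 + Y}$)
$R{\left(F \right)} = \frac{\sqrt{-4 + F} + \frac{28}{-1 + F}}{20 + F}$ ($R{\left(F \right)} = \frac{\frac{7 \left(5 - 1\right)}{-1 + F} + \sqrt{-4 + F}}{F + 20} = \frac{7 \frac{1}{-1 + F} 4 + \sqrt{-4 + F}}{20 + F} = \frac{\frac{28}{-1 + F} + \sqrt{-4 + F}}{20 + F} = \frac{\sqrt{-4 + F} + \frac{28}{-1 + F}}{20 + F}$)
$C = - \frac{223}{195}$ ($C = \left(-223\right) \frac{1}{195} = - \frac{223}{195} \approx -1.1436$)
$R{\left(27 \right)} C = \frac{28 + \sqrt{-4 + 27} \left(-1 + 27\right)}{\left(-1 + 27\right) \left(20 + 27\right)} \left(- \frac{223}{195}\right) = \frac{28 + \sqrt{23} \cdot 26}{26 \cdot 47} \left(- \frac{223}{195}\right) = \frac{1}{26} \cdot \frac{1}{47} \left(28 + 26 \sqrt{23}\right) \left(- \frac{223}{195}\right) = \left(\frac{14}{611} + \frac{\sqrt{23}}{47}\right) \left(- \frac{223}{195}\right) = - \frac{3122}{119145} - \frac{223 \sqrt{23}}{9165}$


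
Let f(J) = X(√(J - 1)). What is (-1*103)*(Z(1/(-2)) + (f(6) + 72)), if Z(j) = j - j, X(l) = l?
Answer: -7416 - 103*√5 ≈ -7646.3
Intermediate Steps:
f(J) = √(-1 + J) (f(J) = √(J - 1) = √(-1 + J))
Z(j) = 0
(-1*103)*(Z(1/(-2)) + (f(6) + 72)) = (-1*103)*(0 + (√(-1 + 6) + 72)) = -103*(0 + (√5 + 72)) = -103*(0 + (72 + √5)) = -103*(72 + √5) = -7416 - 103*√5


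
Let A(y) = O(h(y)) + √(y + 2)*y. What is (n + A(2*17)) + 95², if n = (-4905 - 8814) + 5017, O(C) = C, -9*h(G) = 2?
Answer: 4741/9 ≈ 526.78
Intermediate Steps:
h(G) = -2/9 (h(G) = -⅑*2 = -2/9)
A(y) = -2/9 + y*√(2 + y) (A(y) = -2/9 + √(y + 2)*y = -2/9 + √(2 + y)*y = -2/9 + y*√(2 + y))
n = -8702 (n = -13719 + 5017 = -8702)
(n + A(2*17)) + 95² = (-8702 + (-2/9 + (2*17)*√(2 + 2*17))) + 95² = (-8702 + (-2/9 + 34*√(2 + 34))) + 9025 = (-8702 + (-2/9 + 34*√36)) + 9025 = (-8702 + (-2/9 + 34*6)) + 9025 = (-8702 + (-2/9 + 204)) + 9025 = (-8702 + 1834/9) + 9025 = -76484/9 + 9025 = 4741/9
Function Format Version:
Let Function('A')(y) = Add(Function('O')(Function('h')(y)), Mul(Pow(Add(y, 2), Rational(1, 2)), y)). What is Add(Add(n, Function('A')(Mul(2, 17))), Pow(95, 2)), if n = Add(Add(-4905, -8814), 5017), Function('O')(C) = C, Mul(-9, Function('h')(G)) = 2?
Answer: Rational(4741, 9) ≈ 526.78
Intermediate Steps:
Function('h')(G) = Rational(-2, 9) (Function('h')(G) = Mul(Rational(-1, 9), 2) = Rational(-2, 9))
Function('A')(y) = Add(Rational(-2, 9), Mul(y, Pow(Add(2, y), Rational(1, 2)))) (Function('A')(y) = Add(Rational(-2, 9), Mul(Pow(Add(y, 2), Rational(1, 2)), y)) = Add(Rational(-2, 9), Mul(Pow(Add(2, y), Rational(1, 2)), y)) = Add(Rational(-2, 9), Mul(y, Pow(Add(2, y), Rational(1, 2)))))
n = -8702 (n = Add(-13719, 5017) = -8702)
Add(Add(n, Function('A')(Mul(2, 17))), Pow(95, 2)) = Add(Add(-8702, Add(Rational(-2, 9), Mul(Mul(2, 17), Pow(Add(2, Mul(2, 17)), Rational(1, 2))))), Pow(95, 2)) = Add(Add(-8702, Add(Rational(-2, 9), Mul(34, Pow(Add(2, 34), Rational(1, 2))))), 9025) = Add(Add(-8702, Add(Rational(-2, 9), Mul(34, Pow(36, Rational(1, 2))))), 9025) = Add(Add(-8702, Add(Rational(-2, 9), Mul(34, 6))), 9025) = Add(Add(-8702, Add(Rational(-2, 9), 204)), 9025) = Add(Add(-8702, Rational(1834, 9)), 9025) = Add(Rational(-76484, 9), 9025) = Rational(4741, 9)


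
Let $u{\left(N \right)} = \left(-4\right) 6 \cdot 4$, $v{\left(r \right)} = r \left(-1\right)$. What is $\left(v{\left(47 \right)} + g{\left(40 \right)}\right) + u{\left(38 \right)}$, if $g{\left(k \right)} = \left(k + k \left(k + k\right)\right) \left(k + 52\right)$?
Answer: $297937$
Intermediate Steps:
$v{\left(r \right)} = - r$
$u{\left(N \right)} = -96$ ($u{\left(N \right)} = \left(-24\right) 4 = -96$)
$g{\left(k \right)} = \left(52 + k\right) \left(k + 2 k^{2}\right)$ ($g{\left(k \right)} = \left(k + k 2 k\right) \left(52 + k\right) = \left(k + 2 k^{2}\right) \left(52 + k\right) = \left(52 + k\right) \left(k + 2 k^{2}\right)$)
$\left(v{\left(47 \right)} + g{\left(40 \right)}\right) + u{\left(38 \right)} = \left(\left(-1\right) 47 + 40 \left(52 + 2 \cdot 40^{2} + 105 \cdot 40\right)\right) - 96 = \left(-47 + 40 \left(52 + 2 \cdot 1600 + 4200\right)\right) - 96 = \left(-47 + 40 \left(52 + 3200 + 4200\right)\right) - 96 = \left(-47 + 40 \cdot 7452\right) - 96 = \left(-47 + 298080\right) - 96 = 298033 - 96 = 297937$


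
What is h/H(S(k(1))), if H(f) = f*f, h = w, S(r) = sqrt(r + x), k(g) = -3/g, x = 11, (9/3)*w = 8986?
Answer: 4493/12 ≈ 374.42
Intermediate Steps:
w = 8986/3 (w = (1/3)*8986 = 8986/3 ≈ 2995.3)
S(r) = sqrt(11 + r) (S(r) = sqrt(r + 11) = sqrt(11 + r))
h = 8986/3 ≈ 2995.3
H(f) = f**2
h/H(S(k(1))) = 8986/(3*((sqrt(11 - 3/1))**2)) = 8986/(3*((sqrt(11 - 3*1))**2)) = 8986/(3*((sqrt(11 - 3))**2)) = 8986/(3*((sqrt(8))**2)) = 8986/(3*((2*sqrt(2))**2)) = (8986/3)/8 = (8986/3)*(1/8) = 4493/12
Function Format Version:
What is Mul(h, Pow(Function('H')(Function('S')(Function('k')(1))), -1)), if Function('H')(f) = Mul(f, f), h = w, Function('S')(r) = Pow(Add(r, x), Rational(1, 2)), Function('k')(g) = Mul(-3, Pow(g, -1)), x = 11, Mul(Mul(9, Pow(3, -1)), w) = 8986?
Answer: Rational(4493, 12) ≈ 374.42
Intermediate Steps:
w = Rational(8986, 3) (w = Mul(Rational(1, 3), 8986) = Rational(8986, 3) ≈ 2995.3)
Function('S')(r) = Pow(Add(11, r), Rational(1, 2)) (Function('S')(r) = Pow(Add(r, 11), Rational(1, 2)) = Pow(Add(11, r), Rational(1, 2)))
h = Rational(8986, 3) ≈ 2995.3
Function('H')(f) = Pow(f, 2)
Mul(h, Pow(Function('H')(Function('S')(Function('k')(1))), -1)) = Mul(Rational(8986, 3), Pow(Pow(Pow(Add(11, Mul(-3, Pow(1, -1))), Rational(1, 2)), 2), -1)) = Mul(Rational(8986, 3), Pow(Pow(Pow(Add(11, Mul(-3, 1)), Rational(1, 2)), 2), -1)) = Mul(Rational(8986, 3), Pow(Pow(Pow(Add(11, -3), Rational(1, 2)), 2), -1)) = Mul(Rational(8986, 3), Pow(Pow(Pow(8, Rational(1, 2)), 2), -1)) = Mul(Rational(8986, 3), Pow(Pow(Mul(2, Pow(2, Rational(1, 2))), 2), -1)) = Mul(Rational(8986, 3), Pow(8, -1)) = Mul(Rational(8986, 3), Rational(1, 8)) = Rational(4493, 12)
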